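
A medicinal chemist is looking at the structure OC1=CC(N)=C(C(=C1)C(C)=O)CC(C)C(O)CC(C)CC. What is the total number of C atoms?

Count every carbon token in the SMILES (each C, including those in ring-closure positions and inside branches).
Carbon count: 17.

17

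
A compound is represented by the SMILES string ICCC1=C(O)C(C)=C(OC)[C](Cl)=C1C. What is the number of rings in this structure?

In SMILES, each pair of matching ring-closure digits denotes one ring-closing bond; the number of such bonds equals the number of independent rings.
Ring-closure bonds here: 1.

1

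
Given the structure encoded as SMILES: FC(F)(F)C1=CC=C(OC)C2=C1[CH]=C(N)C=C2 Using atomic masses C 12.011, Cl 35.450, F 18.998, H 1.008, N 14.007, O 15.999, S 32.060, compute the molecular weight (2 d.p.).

241.21 g/mol

First, the molecular formula is C12H10F3NO (counting implicit H from valence).
  C: 12 × 12.011 = 144.132
  F: 3 × 18.998 = 56.994
  H: 10 × 1.008 = 10.080
  N: 1 × 14.007 = 14.007
  O: 1 × 15.999 = 15.999
Sum: 12×12.011 + 3×18.998 + 10×1.008 + 1×14.007 + 1×15.999 = 241.212 → 241.21 g/mol.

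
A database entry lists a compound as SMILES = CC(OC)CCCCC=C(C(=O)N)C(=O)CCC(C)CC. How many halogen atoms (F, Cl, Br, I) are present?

Scan the SMILES for the halogen motif — none present.
Groups that are present: 1 alkene, 1 amide, 1 ether, 1 ketone.

0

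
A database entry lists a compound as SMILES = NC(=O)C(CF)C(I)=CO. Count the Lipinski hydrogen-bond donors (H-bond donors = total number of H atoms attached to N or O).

3

Donors: find every N or O and count the H atoms it carries.
  atom 1 (N): bond orders sum to 1 → 2 H
  atom 3 (O): bond orders sum to 2 → 0 H
  atom 10 (O): bond orders sum to 1 → 1 H
Lipinski HBD = 3.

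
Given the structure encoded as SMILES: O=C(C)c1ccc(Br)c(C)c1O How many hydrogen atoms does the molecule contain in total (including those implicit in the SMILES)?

9

Walk through each heavy atom and fill implicit hydrogens from standard valence (C 4, N 3, O 2, S 2, halogen 1); for lowercase aromatic atoms, an aromatic c carries 1 H when it has two neighbours and 0 H with three, and aromatic n carries 0 H:
  atom 1: O, bond orders sum to 2 (valence 2) → 0 H
  atom 2: C, bond orders sum to 4 (valence 4) → 0 H
  atom 3: C, bond orders sum to 1 (valence 4) → 3 H
  atom 4: aromatic c, 3 neighbours → 0 H
  atom 5: aromatic c, 2 neighbours → 1 H
  atom 6: aromatic c, 2 neighbours → 1 H
  atom 7: aromatic c, 3 neighbours → 0 H
  atom 8: Br (halogen, monovalent) → 0 H
  atom 9: aromatic c, 3 neighbours → 0 H
  atom 10: C, bond orders sum to 1 (valence 4) → 3 H
  atom 11: aromatic c, 3 neighbours → 0 H
  atom 12: O, bond orders sum to 1 (valence 2) → 1 H
Total hydrogens: 9.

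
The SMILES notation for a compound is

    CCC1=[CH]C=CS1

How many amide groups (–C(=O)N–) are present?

Scan the SMILES for the amide motif — none present.

0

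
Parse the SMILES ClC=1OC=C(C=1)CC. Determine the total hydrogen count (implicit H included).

7

Walk through each heavy atom and fill implicit hydrogens from standard valence (C 4, N 3, O 2, S 2, halogen 1):
  atom 1: Cl (halogen, monovalent) → 0 H
  atom 2: C, bond orders sum to 4 (valence 4) → 0 H
  atom 3: O, bond orders sum to 2 (valence 2) → 0 H
  atom 4: C, bond orders sum to 3 (valence 4) → 1 H
  atom 5: C, bond orders sum to 4 (valence 4) → 0 H
  atom 6: C, bond orders sum to 3 (valence 4) → 1 H
  atom 7: C, bond orders sum to 2 (valence 4) → 2 H
  atom 8: C, bond orders sum to 1 (valence 4) → 3 H
Total hydrogens: 7.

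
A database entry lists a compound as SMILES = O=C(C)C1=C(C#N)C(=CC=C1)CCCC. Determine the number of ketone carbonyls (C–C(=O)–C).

1

The ketone motif appears at heavy-atom position 2 in the SMILES.
Other groups present: 1 nitrile.
Ketone count: 1.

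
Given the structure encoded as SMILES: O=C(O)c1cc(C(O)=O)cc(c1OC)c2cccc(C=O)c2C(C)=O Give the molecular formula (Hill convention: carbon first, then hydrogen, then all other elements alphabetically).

C18H14O7

Walk through each heavy atom and fill implicit hydrogens from standard valence (C 4, N 3, O 2, S 2, halogen 1); for lowercase aromatic atoms, an aromatic c carries 1 H when it has two neighbours and 0 H with three, and aromatic n carries 0 H:
  atom 1: O, bond orders sum to 2 (valence 2) → 0 H
  atom 2: C, bond orders sum to 4 (valence 4) → 0 H
  atom 3: O, bond orders sum to 1 (valence 2) → 1 H
  atom 4: aromatic c, 3 neighbours → 0 H
  atom 5: aromatic c, 2 neighbours → 1 H
  atom 6: aromatic c, 3 neighbours → 0 H
  atom 7: C, bond orders sum to 4 (valence 4) → 0 H
  atom 8: O, bond orders sum to 1 (valence 2) → 1 H
  atom 9: O, bond orders sum to 2 (valence 2) → 0 H
  atom 10: aromatic c, 2 neighbours → 1 H
  atom 11: aromatic c, 3 neighbours → 0 H
  atom 12: aromatic c, 3 neighbours → 0 H
  atom 13: O, bond orders sum to 2 (valence 2) → 0 H
  atom 14: C, bond orders sum to 1 (valence 4) → 3 H
  atom 15: aromatic c, 3 neighbours → 0 H
  atom 16: aromatic c, 2 neighbours → 1 H
  atom 17: aromatic c, 2 neighbours → 1 H
  atom 18: aromatic c, 2 neighbours → 1 H
  atom 19: aromatic c, 3 neighbours → 0 H
  atom 20: C, bond orders sum to 3 (valence 4) → 1 H
  atom 21: O, bond orders sum to 2 (valence 2) → 0 H
  atom 22: aromatic c, 3 neighbours → 0 H
  atom 23: C, bond orders sum to 4 (valence 4) → 0 H
  atom 24: C, bond orders sum to 1 (valence 4) → 3 H
  atom 25: O, bond orders sum to 2 (valence 2) → 0 H
Totals → C:18, H:14, O:7.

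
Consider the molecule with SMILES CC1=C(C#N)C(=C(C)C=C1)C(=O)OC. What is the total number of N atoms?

1

Scan the SMILES for N atoms (remember two-letter symbols like Cl and Br are single atoms).
Nitrogen count: 1.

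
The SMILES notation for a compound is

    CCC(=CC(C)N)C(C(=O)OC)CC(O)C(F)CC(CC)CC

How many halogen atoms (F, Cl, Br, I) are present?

1

Halogen atoms appear at heavy-atom position 17 (1×F).
Other groups present: 1 alkene, 1 ester, 1 hydroxyl, 1 primary amine.
Halogen count: 1.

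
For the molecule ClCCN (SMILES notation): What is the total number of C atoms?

Count every carbon token in the SMILES (each C, including those in ring-closure positions and inside branches).
Carbon count: 2.

2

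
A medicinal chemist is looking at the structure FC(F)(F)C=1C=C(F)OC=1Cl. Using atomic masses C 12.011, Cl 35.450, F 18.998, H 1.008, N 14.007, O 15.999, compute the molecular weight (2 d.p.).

First, the molecular formula is C5HClF4O (counting implicit H from valence).
  C: 5 × 12.011 = 60.055
  Cl: 1 × 35.450 = 35.450
  F: 4 × 18.998 = 75.992
  H: 1 × 1.008 = 1.008
  O: 1 × 15.999 = 15.999
Sum: 5×12.011 + 1×35.450 + 4×18.998 + 1×1.008 + 1×15.999 = 188.504 → 188.50 g/mol.

188.50 g/mol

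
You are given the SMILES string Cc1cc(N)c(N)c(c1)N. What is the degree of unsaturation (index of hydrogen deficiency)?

Molecular formula: C7H11N3.
DoU = (2C + 2 + N − H − X) / 2, where X is the halogen count and O/S are ignored.
    = (2·7 + 2 + 3 − 11 − 0) / 2 = 8 / 2 = 4.

4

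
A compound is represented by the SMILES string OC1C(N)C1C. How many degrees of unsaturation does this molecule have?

Molecular formula: C4H9NO.
DoU = (2C + 2 + N − H − X) / 2, where X is the halogen count and O/S are ignored.
    = (2·4 + 2 + 1 − 9 − 0) / 2 = 2 / 2 = 1.

1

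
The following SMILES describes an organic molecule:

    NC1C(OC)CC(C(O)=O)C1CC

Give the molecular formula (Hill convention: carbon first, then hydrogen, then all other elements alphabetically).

Walk through each heavy atom and fill implicit hydrogens from standard valence (C 4, N 3, O 2, S 2, halogen 1):
  atom 1: N, bond orders sum to 1 (valence 3) → 2 H
  atom 2: C, bond orders sum to 3 (valence 4) → 1 H
  atom 3: C, bond orders sum to 3 (valence 4) → 1 H
  atom 4: O, bond orders sum to 2 (valence 2) → 0 H
  atom 5: C, bond orders sum to 1 (valence 4) → 3 H
  atom 6: C, bond orders sum to 2 (valence 4) → 2 H
  atom 7: C, bond orders sum to 3 (valence 4) → 1 H
  atom 8: C, bond orders sum to 4 (valence 4) → 0 H
  atom 9: O, bond orders sum to 1 (valence 2) → 1 H
  atom 10: O, bond orders sum to 2 (valence 2) → 0 H
  atom 11: C, bond orders sum to 3 (valence 4) → 1 H
  atom 12: C, bond orders sum to 2 (valence 4) → 2 H
  atom 13: C, bond orders sum to 1 (valence 4) → 3 H
Totals → C:9, H:17, N:1, O:3.

C9H17NO3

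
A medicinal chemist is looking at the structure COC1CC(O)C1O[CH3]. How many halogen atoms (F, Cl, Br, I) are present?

0

Scan the SMILES for the halogen motif — none present.
Groups that are present: 2 ether, 1 hydroxyl.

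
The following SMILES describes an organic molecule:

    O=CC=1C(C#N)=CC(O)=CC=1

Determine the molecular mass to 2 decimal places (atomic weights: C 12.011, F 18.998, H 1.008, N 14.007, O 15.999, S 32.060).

147.13 g/mol

First, the molecular formula is C8H5NO2 (counting implicit H from valence).
  C: 8 × 12.011 = 96.088
  H: 5 × 1.008 = 5.040
  N: 1 × 14.007 = 14.007
  O: 2 × 15.999 = 31.998
Sum: 8×12.011 + 5×1.008 + 1×14.007 + 2×15.999 = 147.133 → 147.13 g/mol.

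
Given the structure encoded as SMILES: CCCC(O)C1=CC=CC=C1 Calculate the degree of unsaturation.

Degree of unsaturation = (number of rings) + (number of π bonds).
Ring closures in the SMILES: 1.
π bonds: 3 double bonds (each 1 DoU) → 3 DoU from unsaturation.
Total DoU = 1 + 3 = 4.

4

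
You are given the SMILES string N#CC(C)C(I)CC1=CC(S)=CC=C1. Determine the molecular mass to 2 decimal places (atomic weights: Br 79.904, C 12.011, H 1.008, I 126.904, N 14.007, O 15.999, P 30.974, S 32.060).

First, the molecular formula is C11H12INS (counting implicit H from valence).
  C: 11 × 12.011 = 132.121
  H: 12 × 1.008 = 12.096
  I: 1 × 126.904 = 126.904
  N: 1 × 14.007 = 14.007
  S: 1 × 32.060 = 32.060
Sum: 11×12.011 + 12×1.008 + 1×126.904 + 1×14.007 + 1×32.060 = 317.188 → 317.19 g/mol.

317.19 g/mol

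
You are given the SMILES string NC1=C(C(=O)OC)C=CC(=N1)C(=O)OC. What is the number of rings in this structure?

1

In SMILES, each pair of matching ring-closure digits denotes one ring-closing bond; the number of such bonds equals the number of independent rings.
Ring-closure bonds here: 1.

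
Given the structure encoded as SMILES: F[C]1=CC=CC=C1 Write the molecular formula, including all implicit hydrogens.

Walk through each heavy atom and fill implicit hydrogens from standard valence (C 4, N 3, O 2, S 2, halogen 1):
  atom 1: F (halogen, monovalent) → 0 H
  atom 2: C with explicit H count 0
  atom 3: C, bond orders sum to 3 (valence 4) → 1 H
  atom 4: C, bond orders sum to 3 (valence 4) → 1 H
  atom 5: C, bond orders sum to 3 (valence 4) → 1 H
  atom 6: C, bond orders sum to 3 (valence 4) → 1 H
  atom 7: C, bond orders sum to 3 (valence 4) → 1 H
Totals → C:6, H:5, F:1.
In Hill order: C6H5F.

C6H5F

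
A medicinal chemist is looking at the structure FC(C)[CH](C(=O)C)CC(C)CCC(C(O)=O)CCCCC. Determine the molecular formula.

Walk through each heavy atom and fill implicit hydrogens from standard valence (C 4, N 3, O 2, S 2, halogen 1):
  atom 1: F (halogen, monovalent) → 0 H
  atom 2: C, bond orders sum to 3 (valence 4) → 1 H
  atom 3: C, bond orders sum to 1 (valence 4) → 3 H
  atom 4: C with explicit H count 1
  atom 5: C, bond orders sum to 4 (valence 4) → 0 H
  atom 6: O, bond orders sum to 2 (valence 2) → 0 H
  atom 7: C, bond orders sum to 1 (valence 4) → 3 H
  atom 8: C, bond orders sum to 2 (valence 4) → 2 H
  atom 9: C, bond orders sum to 3 (valence 4) → 1 H
  atom 10: C, bond orders sum to 1 (valence 4) → 3 H
  atom 11: C, bond orders sum to 2 (valence 4) → 2 H
  atom 12: C, bond orders sum to 2 (valence 4) → 2 H
  atom 13: C, bond orders sum to 3 (valence 4) → 1 H
  atom 14: C, bond orders sum to 4 (valence 4) → 0 H
  atom 15: O, bond orders sum to 1 (valence 2) → 1 H
  atom 16: O, bond orders sum to 2 (valence 2) → 0 H
  atom 17: C, bond orders sum to 2 (valence 4) → 2 H
  atom 18: C, bond orders sum to 2 (valence 4) → 2 H
  atom 19: C, bond orders sum to 2 (valence 4) → 2 H
  atom 20: C, bond orders sum to 2 (valence 4) → 2 H
  atom 21: C, bond orders sum to 1 (valence 4) → 3 H
Totals → C:17, H:31, F:1, O:3.
In Hill order: C17H31FO3.

C17H31FO3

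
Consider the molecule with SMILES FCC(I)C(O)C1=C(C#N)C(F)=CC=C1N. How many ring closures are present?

In SMILES, each pair of matching ring-closure digits denotes one ring-closing bond; the number of such bonds equals the number of independent rings.
Ring-closure bonds here: 1.

1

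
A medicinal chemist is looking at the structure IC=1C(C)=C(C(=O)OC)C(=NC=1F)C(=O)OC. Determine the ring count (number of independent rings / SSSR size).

1

In SMILES, each pair of matching ring-closure digits denotes one ring-closing bond; the number of such bonds equals the number of independent rings.
Ring-closure bonds here: 1.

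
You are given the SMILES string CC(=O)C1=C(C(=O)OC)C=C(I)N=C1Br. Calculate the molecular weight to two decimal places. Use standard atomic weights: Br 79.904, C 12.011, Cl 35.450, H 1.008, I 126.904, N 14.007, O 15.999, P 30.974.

383.97 g/mol

First, the molecular formula is C9H7BrINO3 (counting implicit H from valence).
  Br: 1 × 79.904 = 79.904
  C: 9 × 12.011 = 108.099
  H: 7 × 1.008 = 7.056
  I: 1 × 126.904 = 126.904
  N: 1 × 14.007 = 14.007
  O: 3 × 15.999 = 47.997
Sum: 1×79.904 + 9×12.011 + 7×1.008 + 1×126.904 + 1×14.007 + 3×15.999 = 383.967 → 383.97 g/mol.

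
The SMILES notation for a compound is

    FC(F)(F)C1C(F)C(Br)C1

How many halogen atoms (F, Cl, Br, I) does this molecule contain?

5

Halogen atoms appear at heavy-atom positions 1, 3, 4, 7, 9 (1×Br, 4×F).
Halogen count: 5.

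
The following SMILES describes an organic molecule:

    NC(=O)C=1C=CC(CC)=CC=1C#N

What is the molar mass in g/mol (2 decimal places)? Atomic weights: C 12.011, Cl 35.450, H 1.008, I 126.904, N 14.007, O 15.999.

174.20 g/mol

First, the molecular formula is C10H10N2O (counting implicit H from valence).
  C: 10 × 12.011 = 120.110
  H: 10 × 1.008 = 10.080
  N: 2 × 14.007 = 28.014
  O: 1 × 15.999 = 15.999
Sum: 10×12.011 + 10×1.008 + 2×14.007 + 1×15.999 = 174.203 → 174.20 g/mol.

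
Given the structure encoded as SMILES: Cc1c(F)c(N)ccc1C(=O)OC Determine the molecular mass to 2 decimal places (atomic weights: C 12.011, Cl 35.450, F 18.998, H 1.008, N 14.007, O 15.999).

First, the molecular formula is C9H10FNO2 (counting implicit H from valence).
  C: 9 × 12.011 = 108.099
  F: 1 × 18.998 = 18.998
  H: 10 × 1.008 = 10.080
  N: 1 × 14.007 = 14.007
  O: 2 × 15.999 = 31.998
Sum: 9×12.011 + 1×18.998 + 10×1.008 + 1×14.007 + 2×15.999 = 183.182 → 183.18 g/mol.

183.18 g/mol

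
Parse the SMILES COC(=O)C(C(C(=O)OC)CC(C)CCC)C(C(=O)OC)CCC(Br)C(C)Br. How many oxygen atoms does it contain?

6

Scan the SMILES for O atoms (remember two-letter symbols like Cl and Br are single atoms).
Oxygen count: 6.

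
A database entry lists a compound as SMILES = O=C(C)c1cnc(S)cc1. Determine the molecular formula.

Walk through each heavy atom and fill implicit hydrogens from standard valence (C 4, N 3, O 2, S 2, halogen 1); for lowercase aromatic atoms, an aromatic c carries 1 H when it has two neighbours and 0 H with three, and aromatic n carries 0 H:
  atom 1: O, bond orders sum to 2 (valence 2) → 0 H
  atom 2: C, bond orders sum to 4 (valence 4) → 0 H
  atom 3: C, bond orders sum to 1 (valence 4) → 3 H
  atom 4: aromatic c, 3 neighbours → 0 H
  atom 5: aromatic c, 2 neighbours → 1 H
  atom 6: aromatic n, 2 neighbours → 0 H
  atom 7: aromatic c, 3 neighbours → 0 H
  atom 8: S, bond orders sum to 1 (valence 2) → 1 H
  atom 9: aromatic c, 2 neighbours → 1 H
  atom 10: aromatic c, 2 neighbours → 1 H
Totals → C:7, H:7, N:1, O:1, S:1.

C7H7NOS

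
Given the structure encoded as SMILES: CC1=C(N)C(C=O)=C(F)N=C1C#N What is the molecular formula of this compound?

C8H6FN3O

Walk through each heavy atom and fill implicit hydrogens from standard valence (C 4, N 3, O 2, S 2, halogen 1):
  atom 1: C, bond orders sum to 1 (valence 4) → 3 H
  atom 2: C, bond orders sum to 4 (valence 4) → 0 H
  atom 3: C, bond orders sum to 4 (valence 4) → 0 H
  atom 4: N, bond orders sum to 1 (valence 3) → 2 H
  atom 5: C, bond orders sum to 4 (valence 4) → 0 H
  atom 6: C, bond orders sum to 3 (valence 4) → 1 H
  atom 7: O, bond orders sum to 2 (valence 2) → 0 H
  atom 8: C, bond orders sum to 4 (valence 4) → 0 H
  atom 9: F (halogen, monovalent) → 0 H
  atom 10: N, bond orders sum to 3 (valence 3) → 0 H
  atom 11: C, bond orders sum to 4 (valence 4) → 0 H
  atom 12: C, bond orders sum to 4 (valence 4) → 0 H
  atom 13: N, bond orders sum to 3 (valence 3) → 0 H
Totals → C:8, H:6, F:1, N:3, O:1.
In Hill order: C8H6FN3O.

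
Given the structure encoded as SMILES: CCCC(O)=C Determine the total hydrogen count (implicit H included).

10

Walk through each heavy atom and fill implicit hydrogens from standard valence (C 4, N 3, O 2, S 2, halogen 1):
  atom 1: C, bond orders sum to 1 (valence 4) → 3 H
  atom 2: C, bond orders sum to 2 (valence 4) → 2 H
  atom 3: C, bond orders sum to 2 (valence 4) → 2 H
  atom 4: C, bond orders sum to 4 (valence 4) → 0 H
  atom 5: O, bond orders sum to 1 (valence 2) → 1 H
  atom 6: C, bond orders sum to 2 (valence 4) → 2 H
Total hydrogens: 10.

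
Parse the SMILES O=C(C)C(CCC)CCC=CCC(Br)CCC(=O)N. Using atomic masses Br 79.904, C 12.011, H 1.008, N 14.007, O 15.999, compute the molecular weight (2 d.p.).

First, the molecular formula is C15H26BrNO2 (counting implicit H from valence).
  Br: 1 × 79.904 = 79.904
  C: 15 × 12.011 = 180.165
  H: 26 × 1.008 = 26.208
  N: 1 × 14.007 = 14.007
  O: 2 × 15.999 = 31.998
Sum: 1×79.904 + 15×12.011 + 26×1.008 + 1×14.007 + 2×15.999 = 332.282 → 332.28 g/mol.

332.28 g/mol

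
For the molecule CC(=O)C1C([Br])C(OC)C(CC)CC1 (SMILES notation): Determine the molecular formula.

C11H19BrO2

Walk through each heavy atom and fill implicit hydrogens from standard valence (C 4, N 3, O 2, S 2, halogen 1):
  atom 1: C, bond orders sum to 1 (valence 4) → 3 H
  atom 2: C, bond orders sum to 4 (valence 4) → 0 H
  atom 3: O, bond orders sum to 2 (valence 2) → 0 H
  atom 4: C, bond orders sum to 3 (valence 4) → 1 H
  atom 5: C, bond orders sum to 3 (valence 4) → 1 H
  atom 6: Br with explicit H count 0
  atom 7: C, bond orders sum to 3 (valence 4) → 1 H
  atom 8: O, bond orders sum to 2 (valence 2) → 0 H
  atom 9: C, bond orders sum to 1 (valence 4) → 3 H
  atom 10: C, bond orders sum to 3 (valence 4) → 1 H
  atom 11: C, bond orders sum to 2 (valence 4) → 2 H
  atom 12: C, bond orders sum to 1 (valence 4) → 3 H
  atom 13: C, bond orders sum to 2 (valence 4) → 2 H
  atom 14: C, bond orders sum to 2 (valence 4) → 2 H
Totals → C:11, H:19, Br:1, O:2.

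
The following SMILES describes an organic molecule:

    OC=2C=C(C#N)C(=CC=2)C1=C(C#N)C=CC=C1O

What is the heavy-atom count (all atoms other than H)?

Every atom symbol written in the SMILES (organic subset) is one heavy atom; implicit H are not written.
Heavy atoms by element → C:14, N:2, O:2.
Total: 18.

18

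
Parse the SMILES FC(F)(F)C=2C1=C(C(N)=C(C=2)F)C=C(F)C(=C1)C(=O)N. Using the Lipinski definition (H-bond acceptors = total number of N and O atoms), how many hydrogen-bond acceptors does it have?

N atoms: 2; O atoms: 1.
Lipinski HBA = 2 + 1 = 3.

3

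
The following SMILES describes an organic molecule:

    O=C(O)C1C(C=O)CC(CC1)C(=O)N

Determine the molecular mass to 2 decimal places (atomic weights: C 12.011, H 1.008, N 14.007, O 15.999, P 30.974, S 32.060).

First, the molecular formula is C9H13NO4 (counting implicit H from valence).
  C: 9 × 12.011 = 108.099
  H: 13 × 1.008 = 13.104
  N: 1 × 14.007 = 14.007
  O: 4 × 15.999 = 63.996
Sum: 9×12.011 + 13×1.008 + 1×14.007 + 4×15.999 = 199.206 → 199.21 g/mol.

199.21 g/mol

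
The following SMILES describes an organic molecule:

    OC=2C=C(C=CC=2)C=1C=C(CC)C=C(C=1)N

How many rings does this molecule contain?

2

In SMILES, each pair of matching ring-closure digits denotes one ring-closing bond; the number of such bonds equals the number of independent rings.
Ring-closure bonds here: 2.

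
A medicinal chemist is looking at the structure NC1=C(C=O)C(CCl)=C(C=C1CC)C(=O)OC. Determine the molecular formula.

Walk through each heavy atom and fill implicit hydrogens from standard valence (C 4, N 3, O 2, S 2, halogen 1):
  atom 1: N, bond orders sum to 1 (valence 3) → 2 H
  atom 2: C, bond orders sum to 4 (valence 4) → 0 H
  atom 3: C, bond orders sum to 4 (valence 4) → 0 H
  atom 4: C, bond orders sum to 3 (valence 4) → 1 H
  atom 5: O, bond orders sum to 2 (valence 2) → 0 H
  atom 6: C, bond orders sum to 4 (valence 4) → 0 H
  atom 7: C, bond orders sum to 2 (valence 4) → 2 H
  atom 8: Cl (halogen, monovalent) → 0 H
  atom 9: C, bond orders sum to 4 (valence 4) → 0 H
  atom 10: C, bond orders sum to 3 (valence 4) → 1 H
  atom 11: C, bond orders sum to 4 (valence 4) → 0 H
  atom 12: C, bond orders sum to 2 (valence 4) → 2 H
  atom 13: C, bond orders sum to 1 (valence 4) → 3 H
  atom 14: C, bond orders sum to 4 (valence 4) → 0 H
  atom 15: O, bond orders sum to 2 (valence 2) → 0 H
  atom 16: O, bond orders sum to 2 (valence 2) → 0 H
  atom 17: C, bond orders sum to 1 (valence 4) → 3 H
Totals → C:12, H:14, Cl:1, N:1, O:3.
In Hill order: C12H14ClNO3.

C12H14ClNO3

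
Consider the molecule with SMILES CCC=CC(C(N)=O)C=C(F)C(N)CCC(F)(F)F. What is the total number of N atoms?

2

Scan the SMILES for N atoms (remember two-letter symbols like Cl and Br are single atoms).
Nitrogen count: 2.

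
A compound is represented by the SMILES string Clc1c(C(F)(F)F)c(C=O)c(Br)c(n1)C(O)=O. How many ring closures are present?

In SMILES, each pair of matching ring-closure digits denotes one ring-closing bond; the number of such bonds equals the number of independent rings.
Ring-closure bonds here: 1.

1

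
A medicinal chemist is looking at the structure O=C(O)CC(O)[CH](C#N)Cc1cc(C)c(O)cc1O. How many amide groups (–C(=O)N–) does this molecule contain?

0

Scan the SMILES for the amide motif — none present.
Groups that are present: 1 carboxylic acid, 3 hydroxyl, 1 nitrile.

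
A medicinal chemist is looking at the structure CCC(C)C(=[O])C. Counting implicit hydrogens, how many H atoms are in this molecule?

12

Walk through each heavy atom and fill implicit hydrogens from standard valence (C 4, N 3, O 2, S 2, halogen 1):
  atom 1: C, bond orders sum to 1 (valence 4) → 3 H
  atom 2: C, bond orders sum to 2 (valence 4) → 2 H
  atom 3: C, bond orders sum to 3 (valence 4) → 1 H
  atom 4: C, bond orders sum to 1 (valence 4) → 3 H
  atom 5: C, bond orders sum to 4 (valence 4) → 0 H
  atom 6: O with explicit H count 0
  atom 7: C, bond orders sum to 1 (valence 4) → 3 H
Total hydrogens: 12.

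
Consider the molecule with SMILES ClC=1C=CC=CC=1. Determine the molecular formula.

C6H5Cl

Walk through each heavy atom and fill implicit hydrogens from standard valence (C 4, N 3, O 2, S 2, halogen 1):
  atom 1: Cl (halogen, monovalent) → 0 H
  atom 2: C, bond orders sum to 4 (valence 4) → 0 H
  atom 3: C, bond orders sum to 3 (valence 4) → 1 H
  atom 4: C, bond orders sum to 3 (valence 4) → 1 H
  atom 5: C, bond orders sum to 3 (valence 4) → 1 H
  atom 6: C, bond orders sum to 3 (valence 4) → 1 H
  atom 7: C, bond orders sum to 3 (valence 4) → 1 H
Totals → C:6, H:5, Cl:1.
In Hill order: C6H5Cl.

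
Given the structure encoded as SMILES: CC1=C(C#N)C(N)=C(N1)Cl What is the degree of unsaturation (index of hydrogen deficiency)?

5

Degree of unsaturation = (number of rings) + (number of π bonds).
Ring closures in the SMILES: 1.
π bonds: 2 double bonds (each 1 DoU), 1 triple bond (each 2 DoU) → 4 DoU from unsaturation.
Total DoU = 1 + 4 = 5.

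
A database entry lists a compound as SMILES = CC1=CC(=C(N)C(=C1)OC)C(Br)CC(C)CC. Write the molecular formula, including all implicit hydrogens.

C14H22BrNO

Walk through each heavy atom and fill implicit hydrogens from standard valence (C 4, N 3, O 2, S 2, halogen 1):
  atom 1: C, bond orders sum to 1 (valence 4) → 3 H
  atom 2: C, bond orders sum to 4 (valence 4) → 0 H
  atom 3: C, bond orders sum to 3 (valence 4) → 1 H
  atom 4: C, bond orders sum to 4 (valence 4) → 0 H
  atom 5: C, bond orders sum to 4 (valence 4) → 0 H
  atom 6: N, bond orders sum to 1 (valence 3) → 2 H
  atom 7: C, bond orders sum to 4 (valence 4) → 0 H
  atom 8: C, bond orders sum to 3 (valence 4) → 1 H
  atom 9: O, bond orders sum to 2 (valence 2) → 0 H
  atom 10: C, bond orders sum to 1 (valence 4) → 3 H
  atom 11: C, bond orders sum to 3 (valence 4) → 1 H
  atom 12: Br (halogen, monovalent) → 0 H
  atom 13: C, bond orders sum to 2 (valence 4) → 2 H
  atom 14: C, bond orders sum to 3 (valence 4) → 1 H
  atom 15: C, bond orders sum to 1 (valence 4) → 3 H
  atom 16: C, bond orders sum to 2 (valence 4) → 2 H
  atom 17: C, bond orders sum to 1 (valence 4) → 3 H
Totals → C:14, H:22, Br:1, N:1, O:1.
In Hill order: C14H22BrNO.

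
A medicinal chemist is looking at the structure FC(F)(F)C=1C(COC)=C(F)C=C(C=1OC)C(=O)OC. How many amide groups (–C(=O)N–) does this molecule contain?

Scan the SMILES for the amide motif — none present.
Groups that are present: 1 ester, 2 ether.

0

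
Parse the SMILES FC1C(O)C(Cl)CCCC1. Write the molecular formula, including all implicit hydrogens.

C7H12ClFO

Walk through each heavy atom and fill implicit hydrogens from standard valence (C 4, N 3, O 2, S 2, halogen 1):
  atom 1: F (halogen, monovalent) → 0 H
  atom 2: C, bond orders sum to 3 (valence 4) → 1 H
  atom 3: C, bond orders sum to 3 (valence 4) → 1 H
  atom 4: O, bond orders sum to 1 (valence 2) → 1 H
  atom 5: C, bond orders sum to 3 (valence 4) → 1 H
  atom 6: Cl (halogen, monovalent) → 0 H
  atom 7: C, bond orders sum to 2 (valence 4) → 2 H
  atom 8: C, bond orders sum to 2 (valence 4) → 2 H
  atom 9: C, bond orders sum to 2 (valence 4) → 2 H
  atom 10: C, bond orders sum to 2 (valence 4) → 2 H
Totals → C:7, H:12, Cl:1, F:1, O:1.
In Hill order: C7H12ClFO.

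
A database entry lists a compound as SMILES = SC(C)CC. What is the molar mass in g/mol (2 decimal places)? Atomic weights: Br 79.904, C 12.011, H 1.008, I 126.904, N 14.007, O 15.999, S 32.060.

First, the molecular formula is C4H10S (counting implicit H from valence).
  C: 4 × 12.011 = 48.044
  H: 10 × 1.008 = 10.080
  S: 1 × 32.060 = 32.060
Sum: 4×12.011 + 10×1.008 + 1×32.060 = 90.184 → 90.18 g/mol.

90.18 g/mol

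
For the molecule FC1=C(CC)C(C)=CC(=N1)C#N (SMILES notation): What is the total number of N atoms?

Scan the SMILES for N atoms (remember two-letter symbols like Cl and Br are single atoms).
Nitrogen count: 2.

2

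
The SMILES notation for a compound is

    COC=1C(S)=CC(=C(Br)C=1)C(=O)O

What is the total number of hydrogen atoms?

Walk through each heavy atom and fill implicit hydrogens from standard valence (C 4, N 3, O 2, S 2, halogen 1):
  atom 1: C, bond orders sum to 1 (valence 4) → 3 H
  atom 2: O, bond orders sum to 2 (valence 2) → 0 H
  atom 3: C, bond orders sum to 4 (valence 4) → 0 H
  atom 4: C, bond orders sum to 4 (valence 4) → 0 H
  atom 5: S, bond orders sum to 1 (valence 2) → 1 H
  atom 6: C, bond orders sum to 3 (valence 4) → 1 H
  atom 7: C, bond orders sum to 4 (valence 4) → 0 H
  atom 8: C, bond orders sum to 4 (valence 4) → 0 H
  atom 9: Br (halogen, monovalent) → 0 H
  atom 10: C, bond orders sum to 3 (valence 4) → 1 H
  atom 11: C, bond orders sum to 4 (valence 4) → 0 H
  atom 12: O, bond orders sum to 2 (valence 2) → 0 H
  atom 13: O, bond orders sum to 1 (valence 2) → 1 H
Total hydrogens: 7.

7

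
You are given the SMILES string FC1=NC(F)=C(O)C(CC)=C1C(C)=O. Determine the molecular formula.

Walk through each heavy atom and fill implicit hydrogens from standard valence (C 4, N 3, O 2, S 2, halogen 1):
  atom 1: F (halogen, monovalent) → 0 H
  atom 2: C, bond orders sum to 4 (valence 4) → 0 H
  atom 3: N, bond orders sum to 3 (valence 3) → 0 H
  atom 4: C, bond orders sum to 4 (valence 4) → 0 H
  atom 5: F (halogen, monovalent) → 0 H
  atom 6: C, bond orders sum to 4 (valence 4) → 0 H
  atom 7: O, bond orders sum to 1 (valence 2) → 1 H
  atom 8: C, bond orders sum to 4 (valence 4) → 0 H
  atom 9: C, bond orders sum to 2 (valence 4) → 2 H
  atom 10: C, bond orders sum to 1 (valence 4) → 3 H
  atom 11: C, bond orders sum to 4 (valence 4) → 0 H
  atom 12: C, bond orders sum to 4 (valence 4) → 0 H
  atom 13: C, bond orders sum to 1 (valence 4) → 3 H
  atom 14: O, bond orders sum to 2 (valence 2) → 0 H
Totals → C:9, H:9, F:2, N:1, O:2.

C9H9F2NO2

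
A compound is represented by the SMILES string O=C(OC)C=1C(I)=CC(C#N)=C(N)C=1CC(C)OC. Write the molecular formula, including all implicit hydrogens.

Walk through each heavy atom and fill implicit hydrogens from standard valence (C 4, N 3, O 2, S 2, halogen 1):
  atom 1: O, bond orders sum to 2 (valence 2) → 0 H
  atom 2: C, bond orders sum to 4 (valence 4) → 0 H
  atom 3: O, bond orders sum to 2 (valence 2) → 0 H
  atom 4: C, bond orders sum to 1 (valence 4) → 3 H
  atom 5: C, bond orders sum to 4 (valence 4) → 0 H
  atom 6: C, bond orders sum to 4 (valence 4) → 0 H
  atom 7: I (halogen, monovalent) → 0 H
  atom 8: C, bond orders sum to 3 (valence 4) → 1 H
  atom 9: C, bond orders sum to 4 (valence 4) → 0 H
  atom 10: C, bond orders sum to 4 (valence 4) → 0 H
  atom 11: N, bond orders sum to 3 (valence 3) → 0 H
  atom 12: C, bond orders sum to 4 (valence 4) → 0 H
  atom 13: N, bond orders sum to 1 (valence 3) → 2 H
  atom 14: C, bond orders sum to 4 (valence 4) → 0 H
  atom 15: C, bond orders sum to 2 (valence 4) → 2 H
  atom 16: C, bond orders sum to 3 (valence 4) → 1 H
  atom 17: C, bond orders sum to 1 (valence 4) → 3 H
  atom 18: O, bond orders sum to 2 (valence 2) → 0 H
  atom 19: C, bond orders sum to 1 (valence 4) → 3 H
Totals → C:13, H:15, I:1, N:2, O:3.

C13H15IN2O3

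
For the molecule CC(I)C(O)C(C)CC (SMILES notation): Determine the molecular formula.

C7H15IO

Walk through each heavy atom and fill implicit hydrogens from standard valence (C 4, N 3, O 2, S 2, halogen 1):
  atom 1: C, bond orders sum to 1 (valence 4) → 3 H
  atom 2: C, bond orders sum to 3 (valence 4) → 1 H
  atom 3: I (halogen, monovalent) → 0 H
  atom 4: C, bond orders sum to 3 (valence 4) → 1 H
  atom 5: O, bond orders sum to 1 (valence 2) → 1 H
  atom 6: C, bond orders sum to 3 (valence 4) → 1 H
  atom 7: C, bond orders sum to 1 (valence 4) → 3 H
  atom 8: C, bond orders sum to 2 (valence 4) → 2 H
  atom 9: C, bond orders sum to 1 (valence 4) → 3 H
Totals → C:7, H:15, I:1, O:1.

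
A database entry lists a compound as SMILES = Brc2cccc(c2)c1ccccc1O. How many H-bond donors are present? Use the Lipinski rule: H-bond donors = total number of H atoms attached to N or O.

Donors: find every N or O and count the H atoms it carries.
  atom 14 (O): bond orders sum to 1 → 1 H
Lipinski HBD = 1.

1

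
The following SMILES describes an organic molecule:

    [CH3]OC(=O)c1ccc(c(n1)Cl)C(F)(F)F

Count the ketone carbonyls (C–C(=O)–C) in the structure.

Scan the SMILES for the ketone motif — none present.
Groups that are present: 1 ester.

0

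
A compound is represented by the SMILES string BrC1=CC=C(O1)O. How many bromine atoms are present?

1

Scan the SMILES for Br atoms (remember two-letter symbols like Cl and Br are single atoms).
Bromine count: 1.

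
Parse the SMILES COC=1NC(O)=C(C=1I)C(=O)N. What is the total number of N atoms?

2

Scan the SMILES for N atoms (remember two-letter symbols like Cl and Br are single atoms).
Nitrogen count: 2.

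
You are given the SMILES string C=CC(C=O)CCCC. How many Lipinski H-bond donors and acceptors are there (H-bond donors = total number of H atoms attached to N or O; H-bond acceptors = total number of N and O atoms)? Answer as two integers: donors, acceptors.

Donors: find every N or O and count the H atoms it carries.
  atom 5 (O): bond orders sum to 2 → 0 H
Lipinski HBD = 0.
Acceptors: N atoms = 0, O atoms = 1 → HBA = 1.

0, 1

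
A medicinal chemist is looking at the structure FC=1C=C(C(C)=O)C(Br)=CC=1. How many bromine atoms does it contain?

Scan the SMILES for Br atoms (remember two-letter symbols like Cl and Br are single atoms).
Bromine count: 1.

1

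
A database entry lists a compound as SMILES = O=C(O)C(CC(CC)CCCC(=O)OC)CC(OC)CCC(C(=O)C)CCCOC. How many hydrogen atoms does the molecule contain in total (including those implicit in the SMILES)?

42

Walk through each heavy atom and fill implicit hydrogens from standard valence (C 4, N 3, O 2, S 2, halogen 1):
  atom 1: O, bond orders sum to 2 (valence 2) → 0 H
  atom 2: C, bond orders sum to 4 (valence 4) → 0 H
  atom 3: O, bond orders sum to 1 (valence 2) → 1 H
  atom 4: C, bond orders sum to 3 (valence 4) → 1 H
  atom 5: C, bond orders sum to 2 (valence 4) → 2 H
  atom 6: C, bond orders sum to 3 (valence 4) → 1 H
  atom 7: C, bond orders sum to 2 (valence 4) → 2 H
  atom 8: C, bond orders sum to 1 (valence 4) → 3 H
  atom 9: C, bond orders sum to 2 (valence 4) → 2 H
  atom 10: C, bond orders sum to 2 (valence 4) → 2 H
  atom 11: C, bond orders sum to 2 (valence 4) → 2 H
  atom 12: C, bond orders sum to 4 (valence 4) → 0 H
  atom 13: O, bond orders sum to 2 (valence 2) → 0 H
  atom 14: O, bond orders sum to 2 (valence 2) → 0 H
  atom 15: C, bond orders sum to 1 (valence 4) → 3 H
  atom 16: C, bond orders sum to 2 (valence 4) → 2 H
  atom 17: C, bond orders sum to 3 (valence 4) → 1 H
  atom 18: O, bond orders sum to 2 (valence 2) → 0 H
  atom 19: C, bond orders sum to 1 (valence 4) → 3 H
  atom 20: C, bond orders sum to 2 (valence 4) → 2 H
  atom 21: C, bond orders sum to 2 (valence 4) → 2 H
  atom 22: C, bond orders sum to 3 (valence 4) → 1 H
  atom 23: C, bond orders sum to 4 (valence 4) → 0 H
  atom 24: O, bond orders sum to 2 (valence 2) → 0 H
  atom 25: C, bond orders sum to 1 (valence 4) → 3 H
  atom 26: C, bond orders sum to 2 (valence 4) → 2 H
  atom 27: C, bond orders sum to 2 (valence 4) → 2 H
  atom 28: C, bond orders sum to 2 (valence 4) → 2 H
  atom 29: O, bond orders sum to 2 (valence 2) → 0 H
  atom 30: C, bond orders sum to 1 (valence 4) → 3 H
Total hydrogens: 42.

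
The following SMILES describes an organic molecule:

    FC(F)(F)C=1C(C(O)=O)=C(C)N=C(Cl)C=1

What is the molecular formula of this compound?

C8H5ClF3NO2

Walk through each heavy atom and fill implicit hydrogens from standard valence (C 4, N 3, O 2, S 2, halogen 1):
  atom 1: F (halogen, monovalent) → 0 H
  atom 2: C, bond orders sum to 4 (valence 4) → 0 H
  atom 3: F (halogen, monovalent) → 0 H
  atom 4: F (halogen, monovalent) → 0 H
  atom 5: C, bond orders sum to 4 (valence 4) → 0 H
  atom 6: C, bond orders sum to 4 (valence 4) → 0 H
  atom 7: C, bond orders sum to 4 (valence 4) → 0 H
  atom 8: O, bond orders sum to 1 (valence 2) → 1 H
  atom 9: O, bond orders sum to 2 (valence 2) → 0 H
  atom 10: C, bond orders sum to 4 (valence 4) → 0 H
  atom 11: C, bond orders sum to 1 (valence 4) → 3 H
  atom 12: N, bond orders sum to 3 (valence 3) → 0 H
  atom 13: C, bond orders sum to 4 (valence 4) → 0 H
  atom 14: Cl (halogen, monovalent) → 0 H
  atom 15: C, bond orders sum to 3 (valence 4) → 1 H
Totals → C:8, H:5, Cl:1, F:3, N:1, O:2.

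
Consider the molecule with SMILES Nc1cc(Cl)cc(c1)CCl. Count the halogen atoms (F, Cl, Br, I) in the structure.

Halogen atoms appear at heavy-atom positions 5, 10 (2×Cl).
Other groups present: 1 primary amine.
Halogen count: 2.

2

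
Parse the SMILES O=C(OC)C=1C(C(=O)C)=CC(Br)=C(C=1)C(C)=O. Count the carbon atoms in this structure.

Count every carbon token in the SMILES (each C, including those in ring-closure positions and inside branches).
Carbon count: 12.

12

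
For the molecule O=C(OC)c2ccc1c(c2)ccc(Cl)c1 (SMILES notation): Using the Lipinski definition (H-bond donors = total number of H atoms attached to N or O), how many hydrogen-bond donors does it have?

Donors: find every N or O and count the H atoms it carries.
  atom 1 (O): bond orders sum to 2 → 0 H
  atom 3 (O): bond orders sum to 2 → 0 H
Lipinski HBD = 0.

0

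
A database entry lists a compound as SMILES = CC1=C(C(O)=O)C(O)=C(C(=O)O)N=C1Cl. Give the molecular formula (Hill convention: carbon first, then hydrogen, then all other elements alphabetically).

C8H6ClNO5

Walk through each heavy atom and fill implicit hydrogens from standard valence (C 4, N 3, O 2, S 2, halogen 1):
  atom 1: C, bond orders sum to 1 (valence 4) → 3 H
  atom 2: C, bond orders sum to 4 (valence 4) → 0 H
  atom 3: C, bond orders sum to 4 (valence 4) → 0 H
  atom 4: C, bond orders sum to 4 (valence 4) → 0 H
  atom 5: O, bond orders sum to 1 (valence 2) → 1 H
  atom 6: O, bond orders sum to 2 (valence 2) → 0 H
  atom 7: C, bond orders sum to 4 (valence 4) → 0 H
  atom 8: O, bond orders sum to 1 (valence 2) → 1 H
  atom 9: C, bond orders sum to 4 (valence 4) → 0 H
  atom 10: C, bond orders sum to 4 (valence 4) → 0 H
  atom 11: O, bond orders sum to 2 (valence 2) → 0 H
  atom 12: O, bond orders sum to 1 (valence 2) → 1 H
  atom 13: N, bond orders sum to 3 (valence 3) → 0 H
  atom 14: C, bond orders sum to 4 (valence 4) → 0 H
  atom 15: Cl (halogen, monovalent) → 0 H
Totals → C:8, H:6, Cl:1, N:1, O:5.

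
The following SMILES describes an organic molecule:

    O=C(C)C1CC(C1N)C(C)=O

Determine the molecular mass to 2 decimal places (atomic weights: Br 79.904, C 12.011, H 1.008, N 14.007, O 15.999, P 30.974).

155.20 g/mol

First, the molecular formula is C8H13NO2 (counting implicit H from valence).
  C: 8 × 12.011 = 96.088
  H: 13 × 1.008 = 13.104
  N: 1 × 14.007 = 14.007
  O: 2 × 15.999 = 31.998
Sum: 8×12.011 + 13×1.008 + 1×14.007 + 2×15.999 = 155.197 → 155.20 g/mol.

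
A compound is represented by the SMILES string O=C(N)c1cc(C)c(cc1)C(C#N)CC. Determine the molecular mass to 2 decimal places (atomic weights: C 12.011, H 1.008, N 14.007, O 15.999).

First, the molecular formula is C12H14N2O (counting implicit H from valence).
  C: 12 × 12.011 = 144.132
  H: 14 × 1.008 = 14.112
  N: 2 × 14.007 = 28.014
  O: 1 × 15.999 = 15.999
Sum: 12×12.011 + 14×1.008 + 2×14.007 + 1×15.999 = 202.257 → 202.26 g/mol.

202.26 g/mol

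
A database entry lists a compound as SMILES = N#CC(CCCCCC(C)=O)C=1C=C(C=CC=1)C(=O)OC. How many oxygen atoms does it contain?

3

Scan the SMILES for O atoms (remember two-letter symbols like Cl and Br are single atoms).
Oxygen count: 3.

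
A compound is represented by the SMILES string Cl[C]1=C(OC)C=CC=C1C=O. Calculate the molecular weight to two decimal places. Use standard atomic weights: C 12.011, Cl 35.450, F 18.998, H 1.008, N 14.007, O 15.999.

First, the molecular formula is C8H7ClO2 (counting implicit H from valence).
  C: 8 × 12.011 = 96.088
  Cl: 1 × 35.450 = 35.450
  H: 7 × 1.008 = 7.056
  O: 2 × 15.999 = 31.998
Sum: 8×12.011 + 1×35.450 + 7×1.008 + 2×15.999 = 170.592 → 170.59 g/mol.

170.59 g/mol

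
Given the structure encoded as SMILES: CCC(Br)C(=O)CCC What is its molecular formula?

C7H13BrO

Walk through each heavy atom and fill implicit hydrogens from standard valence (C 4, N 3, O 2, S 2, halogen 1):
  atom 1: C, bond orders sum to 1 (valence 4) → 3 H
  atom 2: C, bond orders sum to 2 (valence 4) → 2 H
  atom 3: C, bond orders sum to 3 (valence 4) → 1 H
  atom 4: Br (halogen, monovalent) → 0 H
  atom 5: C, bond orders sum to 4 (valence 4) → 0 H
  atom 6: O, bond orders sum to 2 (valence 2) → 0 H
  atom 7: C, bond orders sum to 2 (valence 4) → 2 H
  atom 8: C, bond orders sum to 2 (valence 4) → 2 H
  atom 9: C, bond orders sum to 1 (valence 4) → 3 H
Totals → C:7, H:13, Br:1, O:1.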